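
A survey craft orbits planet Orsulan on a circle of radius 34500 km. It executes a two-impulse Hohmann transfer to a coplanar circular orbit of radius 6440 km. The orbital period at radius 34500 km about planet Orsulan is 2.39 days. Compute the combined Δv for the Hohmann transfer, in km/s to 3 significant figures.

Δv = 1.19 km/s

From Kepler's third law T² = 4π²r³/μ at r = 34500 km, T = 2.39 days = 2.39 × 86400 s = 2.06496×10^5 s: μ = 4π²r³/T² = 38018.4 km³/s².
The Hohmann ellipse has a_t = (r₁ + r₂)/2 = 20470 km.
At r₁ the circular-orbit speed is v₁ = √(μ/r₁) = 1.049753 km/s.
On the transfer ellipse at r₁, vis-viva gives v_a = √[μ(2/r₁ − 1/a_t)] = 0.5888048 km/s.
First burn Δv₁ = |v_a − v₁| = 0.46095 km/s.
At r₂, v₂ = √(μ/r₂) = 2.4297 km/s.
Transfer-orbit speed at r₂: v_p = √[μ(2/r₂ − 1/a_t)] = 3.1543 km/s.
Second burn Δv₂ = |v₂ − v_p| = 0.72460 km/s.
Total Δv = Δv₁ + Δv₂ = 1.186 km/s.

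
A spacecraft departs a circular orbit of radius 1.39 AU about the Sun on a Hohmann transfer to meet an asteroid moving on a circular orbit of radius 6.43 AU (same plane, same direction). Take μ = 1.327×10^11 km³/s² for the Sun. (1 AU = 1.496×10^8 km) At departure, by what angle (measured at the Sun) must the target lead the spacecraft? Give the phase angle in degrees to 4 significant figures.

φ = 94.65°

In km: r₁ = 1.39 × 1.496×10^8 = 2.07944×10^8 km; r₂ = 6.43 × 1.496×10^8 = 9.61928×10^8 km.
The Hohmann ellipse has a_t = (r₁ + r₂)/2 = 5.84936×10^8 km.
Transfer time t = π√(a_t³/μ) = 1.22005×10^8 s.
Target angular speed ω₂ = √(μ/r₂³) = 1.22102×10^-8 rad/s.
Angle swept by the target during transfer: ω₂·t = 1.4897 rad = 85.35°.
The spacecraft traverses 180° on the transfer ellipse, so the target must lead by 180° − 85.35° = 94.65°.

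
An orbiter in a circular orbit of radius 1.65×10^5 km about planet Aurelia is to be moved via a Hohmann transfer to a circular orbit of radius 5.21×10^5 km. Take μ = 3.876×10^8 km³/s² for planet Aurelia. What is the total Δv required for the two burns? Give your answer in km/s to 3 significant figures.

Δv = 19.6 km/s

Semi-major axis of the transfer orbit: a_t = (1.650×10^5 + 5.210×10^5)/2 = 3.430×10^5 km.
Circular speed at r₁: v₁ = √(μ/r₁) = √(3.876×10^8/1.650×10^5) = 48.467 km/s.
On the transfer ellipse at r₁, v² = μ(2/r − 1/a) gives v_p = √[μ(2/r₁ − 1/a_t)] = 59.734 km/s.
First burn Δv₁ = |v_p − v₁| = 11.267 km/s.
At r₂, v₂ = √(μ/r₂) = 27.2755 km/s.
Transfer-orbit speed at r₂: v_a = √[μ(2/r₂ − 1/a_t)] = 18.9177 km/s.
Second burn Δv₂ = |v₂ − v_a| = 8.3578 km/s.
Δv = Δv₁ + Δv₂ = 11.267 + 8.3578 = 19.62 km/s.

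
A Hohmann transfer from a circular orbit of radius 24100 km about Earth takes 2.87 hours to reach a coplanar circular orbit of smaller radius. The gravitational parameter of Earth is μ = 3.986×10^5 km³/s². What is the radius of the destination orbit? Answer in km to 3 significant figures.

Transfer time t = 2.87 hours = 10332 s, and t = π√(a_t³/μ).
So a_t = (μ t²/π²)^(1/3) = (3.986×10^5 × (10332)² / π²)^(1/3) = 16276 km.
Since a_t = (r₁ + r₂)/2, r₂ = 2a_t − r₁ = 2×16276 − 24100 = 8452 km.

r₂ = 8450 km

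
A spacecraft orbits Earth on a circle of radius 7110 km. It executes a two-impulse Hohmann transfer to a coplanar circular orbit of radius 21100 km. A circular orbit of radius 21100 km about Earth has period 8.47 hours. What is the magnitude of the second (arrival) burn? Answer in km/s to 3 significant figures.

From Kepler's third law T² = 4π²r³/μ at r = 21100 km, T = 8.47 hours = 8.47 × 3600 s = 30492 s: μ = 4π²r³/T² = 3.98874×10^5 km³/s².
The Hohmann ellipse has a_t = (r₁ + r₂)/2 = 14105 km.
On the circular orbit at r = 21100 km, v_c = √(μ/r) = 4.348 km/s.
Vis-viva on the transfer ellipse at r = 21100 km gives v_t = √[μ(2/r − 1/a_t)] = 3.087 km/s.
Δv₂ = |v_t − v_c| = |3.087 − 4.348| = 1.261 km/s.

Δv₂ = 1.26 km/s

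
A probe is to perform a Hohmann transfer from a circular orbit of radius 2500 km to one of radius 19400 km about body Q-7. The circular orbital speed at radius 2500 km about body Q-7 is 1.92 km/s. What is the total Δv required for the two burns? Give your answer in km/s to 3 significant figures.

From the circular-orbit relation v² = μ/r at r = 2500 km: μ = v²r = (1.92)² × 2500 = 9216.00 km³/s².
The Hohmann ellipse has a_t = (r₁ + r₂)/2 = 10950 km.
At r₁ the circular-orbit speed is v₁ = √(μ/r₁) = 1.9200 km/s.
On the transfer ellipse at r₁, v² = μ(2/r − 1/a) gives v_p = √[μ(2/r₁ − 1/a_t)] = 2.5556 km/s.
First burn Δv₁ = |v_p − v₁| = 0.6356 km/s.
Circular speed at r₂: v₂ = √(μ/r₂) = 0.6892 km/s.
Transfer-orbit speed at r₂: v_a = √[μ(2/r₂ − 1/a_t)] = 0.3293 km/s.
Second burn Δv₂ = |v₂ − v_a| = 0.3599 km/s.
Total Δv = Δv₁ + Δv₂ = 0.9955 km/s.

Δv = 0.996 km/s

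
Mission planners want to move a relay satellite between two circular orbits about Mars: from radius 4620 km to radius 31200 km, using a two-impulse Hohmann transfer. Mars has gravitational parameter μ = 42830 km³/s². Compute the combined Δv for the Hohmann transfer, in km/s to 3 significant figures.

The Hohmann ellipse has a_t = (r₁ + r₂)/2 = 17910 km.
At r₁ the circular-orbit speed is v₁ = √(μ/r₁) = 3.04476 km/s.
Transfer-orbit speed at r₁ (v² = μ(2/r − 1/a)): v_p = √[μ(2/r₁ − 1/a_t)] = 4.01867 km/s.
First burn Δv₁ = |v_p − v₁| = 0.97391 km/s.
Circular speed at r₂: v₂ = √(μ/r₂) = 1.171647 km/s.
Transfer-orbit speed at r₂: v_a = √[μ(2/r₂ − 1/a_t)] = 0.5950726 km/s.
Second burn Δv₂ = |v₂ − v_a| = 0.57657 km/s.
Total Δv = Δv₁ + Δv₂ = 1.550 km/s.

Δv = 1.55 km/s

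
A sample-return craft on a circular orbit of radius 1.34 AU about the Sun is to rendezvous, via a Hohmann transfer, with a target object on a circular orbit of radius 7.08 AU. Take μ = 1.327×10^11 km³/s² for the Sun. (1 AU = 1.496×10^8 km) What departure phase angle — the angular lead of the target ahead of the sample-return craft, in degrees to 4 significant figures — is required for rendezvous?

φ = 97.46°

In km: r₁ = 1.34 × 1.496×10^8 = 2.00464×10^8 km; r₂ = 7.08 × 1.496×10^8 = 1.059168×10^9 km.
Semi-major axis of the transfer orbit: a_t = (2.00464×10^8 + 1.059168×10^9)/2 = 6.29816×10^8 km.
Transfer time t = π√(a_t³/μ) = 1.36312×10^8 s.
The target's mean motion on its circular orbit is ω₂ = √(μ/r₂³) = 1.05679×10^-8 rad/s.
Angle swept by the target during transfer: ω₂·t = 1.44053 rad = 82.54°.
Arrival is 180° from departure on the ellipse, so φ = 180° − 82.54° = 97.46°.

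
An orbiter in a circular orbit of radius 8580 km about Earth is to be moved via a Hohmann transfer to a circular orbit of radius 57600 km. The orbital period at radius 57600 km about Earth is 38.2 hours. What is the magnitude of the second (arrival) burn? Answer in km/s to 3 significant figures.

Δv₂ = 1.29 km/s

From Kepler's third law T² = 4π²r³/μ at r = 57600 km, T = 38.2 hours = 38.2 × 3600 s = 1.3752×10^5 s: μ = 4π²r³/T² = 3.98929×10^5 km³/s².
The Hohmann ellipse has a_t = (r₁ + r₂)/2 = 33090 km.
Circular speed at r = 57600 km: v_c = √(μ/r) = 2.632 km/s.
Vis-viva on the transfer ellipse at r = 57600 km gives v_t = √[μ(2/r − 1/a_t)] = 1.340 km/s.
Δv₂ = |v_t − v_c| = |1.340 − 2.632| = 1.292 km/s.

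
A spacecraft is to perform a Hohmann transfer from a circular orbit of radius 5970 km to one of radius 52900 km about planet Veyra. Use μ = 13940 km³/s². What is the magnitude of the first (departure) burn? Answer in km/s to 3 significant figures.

The Hohmann ellipse has a_t = (r₁ + r₂)/2 = 29435 km.
On the circular orbit at r = 5970 km, v_c = √(μ/r) = 1.5281 km/s.
Vis-viva on the transfer ellipse at r = 5970 km gives v_t = √[μ(2/r − 1/a_t)] = 2.0485 km/s.
Δv₁ = |v_t − v_c| = |2.0485 − 1.5281| = 0.5204 km/s.

Δv₁ = 0.520 km/s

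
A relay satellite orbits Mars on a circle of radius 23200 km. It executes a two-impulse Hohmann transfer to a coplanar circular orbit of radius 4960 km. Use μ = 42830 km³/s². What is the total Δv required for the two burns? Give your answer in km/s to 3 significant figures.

Δv = 1.39 km/s

Semi-major axis of the transfer orbit: a_t = (23200 + 4960)/2 = 14080 km.
Circular speed at r₁: v₁ = √(μ/r₁) = √(42830/23200) = 1.3587 km/s.
Transfer-orbit speed at r₁ (v² = μ(2/r − 1/a)): v_a = √[μ(2/r₁ − 1/a_t)] = 0.80644 km/s.
First burn Δv₁ = |v_a − v₁| = 0.5523 km/s.
Circular speed at r₂: v₂ = √(μ/r₂) = 2.93855 km/s.
Transfer-orbit speed at r₂: v_p = √[μ(2/r₂ − 1/a_t)] = 3.77204 km/s.
Second burn Δv₂ = |v₂ − v_p| = 0.8335 km/s.
Δv = Δv₁ + Δv₂ = 0.5523 + 0.8335 = 1.386 km/s.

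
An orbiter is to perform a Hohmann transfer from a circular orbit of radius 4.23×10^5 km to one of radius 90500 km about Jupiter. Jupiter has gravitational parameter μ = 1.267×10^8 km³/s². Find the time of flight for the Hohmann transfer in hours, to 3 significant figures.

t = 10.1 hours

Semi-major axis of the transfer orbit: a_t = (4.230×10^5 + 90500)/2 = 2.5675×10^5 km.
Transfer time t = π√(a_t³/μ) = π√((2.5675×10^5)³ / 1.267×10^8) = 36310 s.
Converting: 36310 s ÷ 3600 s/hour = 10.1 hours.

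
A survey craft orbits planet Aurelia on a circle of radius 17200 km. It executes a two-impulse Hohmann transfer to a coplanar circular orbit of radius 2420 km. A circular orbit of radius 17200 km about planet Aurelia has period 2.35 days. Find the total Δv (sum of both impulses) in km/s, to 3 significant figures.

From Kepler's third law T² = 4π²r³/μ at r = 17200 km, T = 2.35 days = 2.35 × 86400 s = 2.0304×10^5 s: μ = 4π²r³/T² = 4872.84 km³/s².
The Hohmann ellipse has a_t = (r₁ + r₂)/2 = 9810 km.
Circular speed at r₁: v₁ = √(μ/r₁) = √(4872.84/17200) = 0.5323 km/s.
Transfer-orbit speed at r₁ (vis-viva): v_a = √[μ(2/r₁ − 1/a_t)] = 0.2644 km/s.
First burn Δv₁ = |v_a − v₁| = 0.2679 km/s.
At r₂, v₂ = √(μ/r₂) = 1.4190 km/s.
Transfer-orbit speed at r₂: v_p = √[μ(2/r₂ − 1/a_t)] = 1.8789 km/s.
Second burn Δv₂ = |v₂ − v_p| = 0.4599 km/s.
Total Δv = Δv₁ + Δv₂ = 0.7278 km/s.

Δv = 0.728 km/s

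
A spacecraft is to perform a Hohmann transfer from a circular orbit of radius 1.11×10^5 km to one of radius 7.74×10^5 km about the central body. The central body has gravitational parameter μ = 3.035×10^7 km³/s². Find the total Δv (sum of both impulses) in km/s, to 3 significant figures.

Δv = 8.46 km/s

Transfer-ellipse semi-major axis a_t = (r₁ + r₂)/2 = (1.110×10^5 + 7.740×10^5)/2 = 4.425×10^5 km.
Circular speed at r₁: v₁ = √(μ/r₁) = √(3.035×10^7/1.110×10^5) = 16.5355 km/s.
Transfer-orbit speed at r₁ (v² = μ(2/r − 1/a)): v_p = √[μ(2/r₁ − 1/a_t)] = 21.8691 km/s.
First burn Δv₁ = |v_p − v₁| = 5.3336 km/s.
At r₂, v₂ = √(μ/r₂) = 6.26194 km/s.
Transfer-orbit speed at r₂: v_a = √[μ(2/r₂ − 1/a_t)] = 3.13627 km/s.
Second burn Δv₂ = |v₂ − v_a| = 3.1257 km/s.
Total Δv = Δv₁ + Δv₂ = 8.459 km/s.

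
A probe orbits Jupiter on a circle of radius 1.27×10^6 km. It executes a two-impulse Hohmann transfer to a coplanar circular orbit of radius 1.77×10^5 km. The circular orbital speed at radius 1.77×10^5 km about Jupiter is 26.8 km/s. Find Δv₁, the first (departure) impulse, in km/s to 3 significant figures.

From the circular-orbit relation v² = μ/r at r = 1.77×10^5 km: μ = v²r = (26.8)² × 1.77×10^5 = 1.27128×10^8 km³/s².
Semi-major axis of the transfer orbit: a_t = (1.270×10^6 + 1.770×10^5)/2 = 7.235×10^5 km.
Circular speed at r = 1.270×10^6 km: v_c = √(μ/r) = 10.005 km/s.
Transfer-orbit speed at the same r (vis-viva, a = a_t): v_t = √[μ(2/r − 1/a_t)] = 4.9487 km/s.
Δv₁ = |v_t − v_c| = |4.9487 − 10.005| = 5.056 km/s.

Δv₁ = 5.06 km/s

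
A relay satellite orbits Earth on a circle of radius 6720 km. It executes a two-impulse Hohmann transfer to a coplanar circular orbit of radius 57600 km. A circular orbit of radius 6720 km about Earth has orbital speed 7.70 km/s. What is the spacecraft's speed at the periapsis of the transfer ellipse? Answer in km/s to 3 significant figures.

v = 10.3 km/s

From the circular-orbit relation v² = μ/r at r = 6720 km: μ = v²r = (7.70)² × 6720 = 3.98429×10^5 km³/s².
The Hohmann ellipse has a_t = (r₁ + r₂)/2 = 32160 km.
At periapsis, r = 6720 km.
Applying v² = μ(2/r − 1/a_t): v = 10.30 km/s.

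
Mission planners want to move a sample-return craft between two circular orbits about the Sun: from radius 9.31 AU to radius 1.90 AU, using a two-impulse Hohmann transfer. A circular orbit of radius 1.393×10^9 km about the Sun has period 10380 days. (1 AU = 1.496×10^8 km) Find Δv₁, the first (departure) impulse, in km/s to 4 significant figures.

Δv₁ = 4.078 km/s

From Kepler's third law T² = 4π²r³/μ at r = 1.393×10^9 km, T = 10380 days = 10380 × 86400 s = 8.96832×10^8 s: μ = 4π²r³/T² = 1.32676×10^11 km³/s².
In km: r₁ = 9.31 × 1.496×10^8 = 1.392776×10^9 km; r₂ = 1.90 × 1.496×10^8 = 2.8424×10^8 km.
Semi-major axis of the transfer orbit: a_t = (1.392776×10^9 + 2.8424×10^8)/2 = 8.38508×10^8 km.
On the circular orbit at r = 1.392776×10^9 km, v_c = √(μ/r) = 9.76011 km/s.
Vis-viva on the transfer ellipse at r = 1.392776×10^9 km gives v_t = √[μ(2/r − 1/a_t)] = 5.68256 km/s.
Δv₁ = |v_t − v_c| = |5.68256 − 9.76011| = 4.078 km/s.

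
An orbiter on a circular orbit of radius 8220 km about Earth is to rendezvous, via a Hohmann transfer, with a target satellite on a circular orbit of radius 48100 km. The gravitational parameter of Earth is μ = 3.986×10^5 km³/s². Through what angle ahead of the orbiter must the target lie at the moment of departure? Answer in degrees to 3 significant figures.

φ = 99.4°

Semi-major axis of the transfer orbit: a_t = (8220 + 48100)/2 = 28160 km.
Transfer time t = π√(a_t³/μ) = 23514 s.
Target angular speed ω₂ = √(μ/r₂³) = 5.9848×10^-5 rad/s.
Angle swept by the target during transfer: ω₂·t = 1.4073 rad = 80.63°.
Arrival is 180° from departure on the ellipse, so φ = 180° − 80.63° = 99.4°.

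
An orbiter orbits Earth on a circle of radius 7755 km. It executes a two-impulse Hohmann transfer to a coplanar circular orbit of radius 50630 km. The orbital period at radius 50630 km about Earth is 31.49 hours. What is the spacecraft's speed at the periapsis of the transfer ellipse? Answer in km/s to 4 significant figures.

From Kepler's third law T² = 4π²r³/μ at r = 50630 km, T = 31.49 hours = 31.49 × 3600 s = 1.13364×10^5 s: μ = 4π²r³/T² = 3.98688×10^5 km³/s².
Transfer-ellipse semi-major axis a_t = (r₁ + r₂)/2 = (7755 + 50630)/2 = 29192.5 km.
The periapsis of the transfer ellipse is at r = 7755 km.
Vis-viva: v = √[μ(2/r − 1/a_t)] = √[3.98688×10^5 × (2/7755 − 1/29192.5)] = 9.443 km/s.

v = 9.443 km/s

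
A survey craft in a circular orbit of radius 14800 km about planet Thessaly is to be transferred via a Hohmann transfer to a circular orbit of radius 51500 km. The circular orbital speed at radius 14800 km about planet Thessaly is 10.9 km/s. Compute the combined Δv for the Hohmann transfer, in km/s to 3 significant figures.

Δv = 4.62 km/s

From the circular-orbit relation v² = μ/r at r = 14800 km: μ = v²r = (10.9)² × 14800 = 1.75839×10^6 km³/s².
Semi-major axis of the transfer orbit: a_t = (14800 + 51500)/2 = 33150 km.
At r₁ the circular-orbit speed is v₁ = √(μ/r₁) = 10.900 km/s.
Transfer-orbit speed at r₁ (vis-viva equation): v_p = √[μ(2/r₁ − 1/a_t)] = 13.586 km/s.
First burn Δv₁ = |v_p − v₁| = 2.686 km/s.
Circular speed at r₂: v₂ = √(μ/r₂) = 5.843 km/s.
Transfer-orbit speed at r₂: v_a = √[μ(2/r₂ − 1/a_t)] = 3.904 km/s.
Second burn Δv₂ = |v₂ − v_a| = 1.939 km/s.
Total Δv = Δv₁ + Δv₂ = 4.625 km/s.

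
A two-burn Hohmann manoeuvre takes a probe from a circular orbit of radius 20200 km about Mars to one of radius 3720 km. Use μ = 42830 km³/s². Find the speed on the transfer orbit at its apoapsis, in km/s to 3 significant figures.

Semi-major axis of the transfer orbit: a_t = (20200 + 3720)/2 = 11960 km.
At apoapsis, r = 20200 km.
From the vis-viva equation, v = √[μ(2/r − 1/a_t)] = 0.8121 km/s.

v = 0.812 km/s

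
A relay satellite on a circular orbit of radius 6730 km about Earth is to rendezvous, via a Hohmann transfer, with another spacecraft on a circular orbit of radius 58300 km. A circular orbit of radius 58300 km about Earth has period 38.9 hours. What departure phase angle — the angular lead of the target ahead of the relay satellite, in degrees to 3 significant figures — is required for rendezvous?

φ = 105°

From Kepler's third law T² = 4π²r³/μ at r = 58300 km, T = 38.9 hours = 38.9 × 3600 s = 1.4004×10^5 s: μ = 4π²r³/T² = 3.98897×10^5 km³/s².
Semi-major axis of the transfer orbit: a_t = (6730 + 58300)/2 = 32515 km.
The half-period of the transfer ellipse is t = π√(a_t³/μ) = 29164 s.
Target angular speed ω₂ = √(μ/r₂³) = 4.4867×10^-5 rad/s.
Angle swept by the target during transfer: ω₂·t = 1.3085 rad = 74.97°.
Arrival is 180° from departure on the ellipse, so φ = 180° − 74.97° = 105°.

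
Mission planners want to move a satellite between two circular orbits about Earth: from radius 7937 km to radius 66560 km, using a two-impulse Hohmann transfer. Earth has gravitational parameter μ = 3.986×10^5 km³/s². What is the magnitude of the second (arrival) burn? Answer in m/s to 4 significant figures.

The Hohmann ellipse has a_t = (r₁ + r₂)/2 = 37248.5 km.
On the circular orbit at r = 66560 km, v_c = √(μ/r) = 2.4472 km/s.
Vis-viva on the transfer ellipse at r = 66560 km gives v_t = √[μ(2/r − 1/a_t)] = 1.1296 km/s.
Δv₂ = |v_t − v_c| = |1.1296 − 2.4472| = 1.318 km/s.

Δv₂ = 1318 m/s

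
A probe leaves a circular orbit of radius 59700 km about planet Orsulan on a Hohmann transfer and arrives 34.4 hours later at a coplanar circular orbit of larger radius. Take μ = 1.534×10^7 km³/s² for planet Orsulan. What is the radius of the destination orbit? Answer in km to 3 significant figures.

r₂ = 5.16×10^5 km

Transfer time t = 34.4 hours = 1.2384×10^5 s, and t = π√(a_t³/μ).
So a_t = (μ t²/π²)^(1/3) = (1.534×10^7 × (1.2384×10^5)² / π²)^(1/3) = 2.8779×10^5 km.
Since a_t = (r₁ + r₂)/2, r₂ = 2a_t − r₁ = 2×2.8779×10^5 − 59700 = 5.1588×10^5 km.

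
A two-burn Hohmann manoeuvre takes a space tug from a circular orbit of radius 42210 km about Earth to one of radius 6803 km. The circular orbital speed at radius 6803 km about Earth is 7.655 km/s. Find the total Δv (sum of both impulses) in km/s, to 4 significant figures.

From the circular-orbit relation v² = μ/r at r = 6803 km: μ = v²r = (7.655)² × 6803 = 3.98649×10^5 km³/s².
The Hohmann ellipse has a_t = (r₁ + r₂)/2 = 24506.5 km.
Circular speed at r₁: v₁ = √(μ/r₁) = √(3.98649×10^5/42210) = 3.073 km/s.
On the transfer ellipse at r₁, vis-viva equation gives v_a = √[μ(2/r₁ − 1/a_t)] = 1.619 km/s.
First burn Δv₁ = |v_a − v₁| = 1.454 km/s.
Circular speed at r₂: v₂ = √(μ/r₂) = 7.6550 km/s.
Transfer-orbit speed at r₂: v_p = √[μ(2/r₂ − 1/a_t)] = 10.046 km/s.
Second burn Δv₂ = |v₂ − v_p| = 2.391 km/s.
Δv = Δv₁ + Δv₂ = 1.454 + 2.391 = 3.845 km/s.

Δv = 3.845 km/s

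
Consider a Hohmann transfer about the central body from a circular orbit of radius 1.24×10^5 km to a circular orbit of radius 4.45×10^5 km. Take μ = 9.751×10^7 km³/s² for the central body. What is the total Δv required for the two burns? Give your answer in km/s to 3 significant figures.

Semi-major axis of the transfer orbit: a_t = (1.240×10^5 + 4.450×10^5)/2 = 2.845×10^5 km.
At r₁ the circular-orbit speed is v₁ = √(μ/r₁) = 28.042 km/s.
Transfer-orbit speed at r₁ (vis-viva): v_p = √[μ(2/r₁ − 1/a_t)] = 35.071 km/s.
First burn Δv₁ = |v_p − v₁| = 7.029 km/s.
Circular speed at r₂: v₂ = √(μ/r₂) = 14.803 km/s.
Transfer-orbit speed at r₂: v_a = √[μ(2/r₂ − 1/a_t)] = 9.7727 km/s.
Second burn Δv₂ = |v₂ − v_a| = 5.030 km/s.
Total Δv = Δv₁ + Δv₂ = 12.06 km/s.

Δv = 12.1 km/s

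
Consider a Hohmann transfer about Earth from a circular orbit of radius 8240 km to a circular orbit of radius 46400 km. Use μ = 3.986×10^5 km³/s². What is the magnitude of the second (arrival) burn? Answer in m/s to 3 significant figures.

Semi-major axis of the transfer orbit: a_t = (8240 + 46400)/2 = 27320 km.
On the circular orbit at r = 46400 km, v_c = √(μ/r) = 2.931 km/s.
Transfer-orbit speed at the same r (vis-viva, a = a_t): v_t = √[μ(2/r − 1/a_t)] = 1.610 km/s.
Δv₂ = |v_t − v_c| = |1.610 − 2.931| = 1.321 km/s.

Δv₂ = 1320 m/s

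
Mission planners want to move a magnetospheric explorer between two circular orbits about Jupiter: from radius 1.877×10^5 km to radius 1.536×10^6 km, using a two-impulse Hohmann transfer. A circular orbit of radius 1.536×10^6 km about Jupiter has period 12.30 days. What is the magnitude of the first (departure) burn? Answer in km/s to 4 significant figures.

Δv₁ = 8.703 km/s

From Kepler's third law T² = 4π²r³/μ at r = 1.536×10^6 km, T = 12.30 days = 12.30 × 86400 s = 1.06272×10^6 s: μ = 4π²r³/T² = 1.26676×10^8 km³/s².
The Hohmann ellipse has a_t = (r₁ + r₂)/2 = 8.6185×10^5 km.
On the circular orbit at r = 1.877×10^5 km, v_c = √(μ/r) = 25.9786 km/s.
Vis-viva on the transfer ellipse at r = 1.877×10^5 km gives v_t = √[μ(2/r − 1/a_t)] = 34.6813 km/s.
Δv₁ = |v_t − v_c| = |34.6813 − 25.9786| = 8.703 km/s.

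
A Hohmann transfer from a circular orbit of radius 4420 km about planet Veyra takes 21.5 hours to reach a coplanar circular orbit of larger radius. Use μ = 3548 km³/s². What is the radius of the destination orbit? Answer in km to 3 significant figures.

Transfer time t = 21.5 hours = 77400 s, and t = π√(a_t³/μ).
So a_t = (μ t²/π²)^(1/3) = (3548 × (77400)² / π²)^(1/3) = 12914 km.
Since a_t = (r₁ + r₂)/2, r₂ = 2a_t − r₁ = 2×12914 − 4420 = 21408 km.

r₂ = 21400 km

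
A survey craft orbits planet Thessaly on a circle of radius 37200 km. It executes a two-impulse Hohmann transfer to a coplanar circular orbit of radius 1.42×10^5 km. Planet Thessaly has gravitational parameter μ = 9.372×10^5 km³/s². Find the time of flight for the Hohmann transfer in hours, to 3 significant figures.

t = 24.2 hours

The Hohmann ellipse has a_t = (r₁ + r₂)/2 = 89600 km.
Half the transfer-orbit period gives t = π√(a_t³/μ) = 87040 s.
Converting: 87040 s ÷ 3600 s/hour = 24.2 hours.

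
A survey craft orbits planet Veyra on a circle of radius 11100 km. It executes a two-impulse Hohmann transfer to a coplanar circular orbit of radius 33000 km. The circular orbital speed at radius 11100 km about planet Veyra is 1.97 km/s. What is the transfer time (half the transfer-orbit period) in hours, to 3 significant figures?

t = 13.8 hours

From the circular-orbit relation v² = μ/r at r = 11100 km: μ = v²r = (1.97)² × 11100 = 43078.0 km³/s².
Semi-major axis of the transfer orbit: a_t = (11100 + 33000)/2 = 22050 km.
Half the transfer-orbit period gives t = π√(a_t³/μ) = 49560 s.
Converting: 49560 s ÷ 3600 s/hour = 13.8 hours.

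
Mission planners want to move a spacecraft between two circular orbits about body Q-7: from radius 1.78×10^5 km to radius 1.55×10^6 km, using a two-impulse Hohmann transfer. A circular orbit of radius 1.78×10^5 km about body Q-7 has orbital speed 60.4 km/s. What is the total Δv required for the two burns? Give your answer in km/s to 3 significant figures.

From the circular-orbit relation v² = μ/r at r = 1.78×10^5 km: μ = v²r = (60.4)² × 1.78×10^5 = 6.49372×10^8 km³/s².
The Hohmann ellipse has a_t = (r₁ + r₂)/2 = 8.640×10^5 km.
At r₁ the circular-orbit speed is v₁ = √(μ/r₁) = 60.40 km/s.
On the transfer ellipse at r₁, vis-viva equation gives v_p = √[μ(2/r₁ − 1/a_t)] = 80.90 km/s.
First burn Δv₁ = |v_p − v₁| = 20.50 km/s.
Circular speed at r₂: v₂ = √(μ/r₂) = 20.47 km/s.
Transfer-orbit speed at r₂: v_a = √[μ(2/r₂ − 1/a_t)] = 9.290 km/s.
Second burn Δv₂ = |v₂ − v_a| = 11.18 km/s.
Δv = Δv₁ + Δv₂ = 20.50 + 11.18 = 31.68 km/s.

Δv = 31.7 km/s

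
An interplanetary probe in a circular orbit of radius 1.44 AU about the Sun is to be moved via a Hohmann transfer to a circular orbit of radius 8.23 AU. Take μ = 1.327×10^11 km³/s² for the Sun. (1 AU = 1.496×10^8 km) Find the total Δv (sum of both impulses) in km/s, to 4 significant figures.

In km: r₁ = 1.44 × 1.496×10^8 = 2.15424×10^8 km; r₂ = 8.23 × 1.496×10^8 = 1.231208×10^9 km.
The Hohmann ellipse has a_t = (r₁ + r₂)/2 = 7.23316×10^8 km.
Circular speed at r₁: v₁ = √(μ/r₁) = √(1.327×10^11/2.15424×10^8) = 24.819 km/s.
Transfer-orbit speed at r₁ (vis-viva): v_p = √[μ(2/r₁ − 1/a_t)] = 32.381 km/s.
First burn Δv₁ = |v_p − v₁| = 7.562 km/s.
Circular speed at r₂: v₂ = √(μ/r₂) = 10.382 km/s.
Transfer-orbit speed at r₂: v_a = √[μ(2/r₂ − 1/a_t)] = 5.6657 km/s.
Second burn Δv₂ = |v₂ − v_a| = 4.716 km/s.
Δv = Δv₁ + Δv₂ = 7.562 + 4.716 = 12.28 km/s.

Δv = 12.28 km/s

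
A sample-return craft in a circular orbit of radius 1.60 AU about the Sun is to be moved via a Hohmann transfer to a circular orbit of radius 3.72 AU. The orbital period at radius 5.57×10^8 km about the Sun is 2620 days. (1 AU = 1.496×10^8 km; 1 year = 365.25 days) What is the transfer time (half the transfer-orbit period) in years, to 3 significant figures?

From Kepler's third law T² = 4π²r³/μ at r = 5.57×10^8 km, T = 2620 days = 2620 × 86400 s = 2.26368×10^8 s: μ = 4π²r³/T² = 1.33136×10^11 km³/s².
In km: r₁ = 1.60 × 1.496×10^8 = 2.3936×10^8 km; r₂ = 3.72 × 1.496×10^8 = 5.56512×10^8 km.
Transfer-ellipse semi-major axis a_t = (r₁ + r₂)/2 = (2.3936×10^8 + 5.56512×10^8)/2 = 3.97936×10^8 km.
Half the transfer-orbit period gives t = π√(a_t³/μ) = 6.835×10^7 s.
Converting: 6.835×10^7 s ÷ 3.15576×10^7 s/year (365.25 × 86400) = 2.17 years.

t = 2.17 years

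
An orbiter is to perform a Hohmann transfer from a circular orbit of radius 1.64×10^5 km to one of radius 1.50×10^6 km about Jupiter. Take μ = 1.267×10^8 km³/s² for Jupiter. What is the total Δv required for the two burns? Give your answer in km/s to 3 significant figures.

Semi-major axis of the transfer orbit: a_t = (1.640×10^5 + 1.500×10^6)/2 = 8.320×10^5 km.
Circular speed at r₁: v₁ = √(μ/r₁) = √(1.267×10^8/1.640×10^5) = 27.795 km/s.
On the transfer ellipse at r₁, v² = μ(2/r − 1/a) gives v_p = √[μ(2/r₁ − 1/a_t)] = 37.321 km/s.
First burn Δv₁ = |v_p − v₁| = 9.526 km/s.
At r₂, v₂ = √(μ/r₂) = 9.1906 km/s.
Transfer-orbit speed at r₂: v_a = √[μ(2/r₂ − 1/a_t)] = 4.0804 km/s.
Second burn Δv₂ = |v₂ − v_a| = 5.110 km/s.
Total Δv = Δv₁ + Δv₂ = 14.64 km/s.

Δv = 14.6 km/s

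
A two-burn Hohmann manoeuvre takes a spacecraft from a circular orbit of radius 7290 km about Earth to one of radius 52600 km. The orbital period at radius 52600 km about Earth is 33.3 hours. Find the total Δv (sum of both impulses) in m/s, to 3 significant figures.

From Kepler's third law T² = 4π²r³/μ at r = 52600 km, T = 33.3 hours = 33.3 × 3600 s = 1.1988×10^5 s: μ = 4π²r³/T² = 3.99782×10^5 km³/s².
The Hohmann ellipse has a_t = (r₁ + r₂)/2 = 29945 km.
Circular speed at r₁: v₁ = √(μ/r₁) = √(3.99782×10^5/7290) = 7.4054 km/s.
On the transfer ellipse at r₁, vis-viva equation gives v_p = √[μ(2/r₁ − 1/a_t)] = 9.8147 km/s.
First burn Δv₁ = |v_p − v₁| = 2.409 km/s.
Circular speed at r₂: v₂ = √(μ/r₂) = 2.757 km/s.
Transfer-orbit speed at r₂: v_a = √[μ(2/r₂ − 1/a_t)] = 1.360 km/s.
Second burn Δv₂ = |v₂ − v_a| = 1.397 km/s.
Total Δv = Δv₁ + Δv₂ = 3.806 km/s.

Δv = 3810 m/s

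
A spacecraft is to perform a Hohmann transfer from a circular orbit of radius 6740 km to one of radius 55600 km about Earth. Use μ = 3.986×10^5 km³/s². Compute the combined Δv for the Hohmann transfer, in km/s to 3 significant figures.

Δv = 4.01 km/s

Transfer-ellipse semi-major axis a_t = (r₁ + r₂)/2 = (6740 + 55600)/2 = 31170 km.
At r₁ the circular-orbit speed is v₁ = √(μ/r₁) = 7.6902 km/s.
On the transfer ellipse at r₁, vis-viva equation gives v_p = √[μ(2/r₁ − 1/a_t)] = 10.271 km/s.
First burn Δv₁ = |v_p − v₁| = 2.581 km/s.
Circular speed at r₂: v₂ = √(μ/r₂) = 2.6775 km/s.
Transfer-orbit speed at r₂: v_a = √[μ(2/r₂ − 1/a_t)] = 1.2451 km/s.
Second burn Δv₂ = |v₂ − v_a| = 1.432 km/s.
Δv = Δv₁ + Δv₂ = 2.581 + 1.432 = 4.013 km/s.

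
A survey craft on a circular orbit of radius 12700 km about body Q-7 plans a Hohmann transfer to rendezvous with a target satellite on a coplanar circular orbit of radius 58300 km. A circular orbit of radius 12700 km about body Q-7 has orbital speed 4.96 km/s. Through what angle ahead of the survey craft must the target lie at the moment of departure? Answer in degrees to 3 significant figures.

φ = 94.5°

From the circular-orbit relation v² = μ/r at r = 12700 km: μ = v²r = (4.96)² × 12700 = 3.12440×10^5 km³/s².
The Hohmann ellipse has a_t = (r₁ + r₂)/2 = 35500 km.
Transfer time t = π√(a_t³/μ) = 37593.2 s.
The target's mean motion on its circular orbit is ω₂ = √(μ/r₂³) = 3.97082×10^-5 rad/s.
Angle swept by the target during transfer: ω₂·t = 1.4928 rad = 85.53°.
The survey craft traverses 180° on the transfer ellipse, so the target must lead by 180° − 85.53° = 94.5°.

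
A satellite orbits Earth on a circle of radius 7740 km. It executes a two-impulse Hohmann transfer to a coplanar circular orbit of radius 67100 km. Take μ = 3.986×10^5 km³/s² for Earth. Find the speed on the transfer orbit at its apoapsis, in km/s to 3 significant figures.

Transfer-ellipse semi-major axis a_t = (r₁ + r₂)/2 = (7740 + 67100)/2 = 37420 km.
The apoapsis of the transfer ellipse is at r = 67100 km.
Vis-viva: v = √[μ(2/r − 1/a_t)] = √[3.986×10^5 × (2/67100 − 1/37420)] = 1.108 km/s.

v = 1.11 km/s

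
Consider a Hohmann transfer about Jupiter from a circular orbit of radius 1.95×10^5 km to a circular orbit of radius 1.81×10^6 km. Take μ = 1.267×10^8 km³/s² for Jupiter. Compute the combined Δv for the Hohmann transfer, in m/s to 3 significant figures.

Δv = 13400 m/s

The Hohmann ellipse has a_t = (r₁ + r₂)/2 = 1.0025×10^6 km.
At r₁ the circular-orbit speed is v₁ = √(μ/r₁) = 25.490 km/s.
On the transfer ellipse at r₁, vis-viva gives v_p = √[μ(2/r₁ − 1/a_t)] = 34.251 km/s.
First burn Δv₁ = |v_p − v₁| = 8.761 km/s.
Circular speed at r₂: v₂ = √(μ/r₂) = 8.367 km/s.
Transfer-orbit speed at r₂: v_a = √[μ(2/r₂ − 1/a_t)] = 3.690 km/s.
Second burn Δv₂ = |v₂ − v_a| = 4.677 km/s.
Total Δv = Δv₁ + Δv₂ = 13.44 km/s.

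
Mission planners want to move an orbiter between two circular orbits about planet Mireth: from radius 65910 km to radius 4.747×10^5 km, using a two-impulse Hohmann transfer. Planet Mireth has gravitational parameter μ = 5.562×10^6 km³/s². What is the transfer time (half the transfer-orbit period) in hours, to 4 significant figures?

Transfer-ellipse semi-major axis a_t = (r₁ + r₂)/2 = (65910 + 4.747×10^5)/2 = 2.70305×10^5 km.
Transfer time t = π√(a_t³/μ) = π√((2.70305×10^5)³ / 5.562×10^6) = 1.872×10^5 s.
Converting: 1.872×10^5 s ÷ 3600 s/hour = 52.00 hours.

t = 52.00 hours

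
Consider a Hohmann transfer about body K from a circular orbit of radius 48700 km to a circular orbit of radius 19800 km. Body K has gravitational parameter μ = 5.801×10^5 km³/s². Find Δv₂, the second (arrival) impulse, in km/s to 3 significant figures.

Δv₂ = 1.04 km/s

Transfer-ellipse semi-major axis a_t = (r₁ + r₂)/2 = (48700 + 19800)/2 = 34250 km.
On the circular orbit at r = 19800 km, v_c = √(μ/r) = 5.4128 km/s.
Vis-viva on the transfer ellipse at r = 19800 km gives v_t = √[μ(2/r − 1/a_t)] = 6.4544 km/s.
Δv₂ = |v_t − v_c| = |6.4544 − 5.4128| = 1.042 km/s.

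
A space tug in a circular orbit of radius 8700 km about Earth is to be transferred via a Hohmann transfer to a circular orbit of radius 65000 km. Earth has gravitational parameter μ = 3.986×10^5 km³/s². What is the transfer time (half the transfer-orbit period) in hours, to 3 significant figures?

t = 9.78 hours

Semi-major axis of the transfer orbit: a_t = (8700 + 65000)/2 = 36850 km.
Half the transfer-orbit period gives t = π√(a_t³/μ) = 35200 s.
Converting: 35200 s ÷ 3600 s/hour = 9.78 hours.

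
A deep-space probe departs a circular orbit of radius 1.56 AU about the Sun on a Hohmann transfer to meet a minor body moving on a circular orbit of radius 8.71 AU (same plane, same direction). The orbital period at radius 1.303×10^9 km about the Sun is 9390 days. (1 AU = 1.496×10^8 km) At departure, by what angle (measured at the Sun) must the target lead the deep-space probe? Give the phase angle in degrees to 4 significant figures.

φ = 98.52°

From Kepler's third law T² = 4π²r³/μ at r = 1.303×10^9 km, T = 9390 days = 9390 × 86400 s = 8.11296×10^8 s: μ = 4π²r³/T² = 1.32689×10^11 km³/s².
In km: r₁ = 1.56 × 1.496×10^8 = 2.33376×10^8 km; r₂ = 8.71 × 1.496×10^8 = 1.303016×10^9 km.
Semi-major axis of the transfer orbit: a_t = (2.33376×10^8 + 1.303016×10^9)/2 = 7.68196×10^8 km.
Transfer time t = π√(a_t³/μ) = 1.8363×10^8 s.
The target's mean motion on its circular orbit is ω₂ = √(μ/r₂³) = 7.7445×10^-9 rad/s.
Angle swept by the target during transfer: ω₂·t = 1.4221 rad = 81.48°.
The deep-space probe traverses 180° on the transfer ellipse, so the target must lead by 180° − 81.48° = 98.52°.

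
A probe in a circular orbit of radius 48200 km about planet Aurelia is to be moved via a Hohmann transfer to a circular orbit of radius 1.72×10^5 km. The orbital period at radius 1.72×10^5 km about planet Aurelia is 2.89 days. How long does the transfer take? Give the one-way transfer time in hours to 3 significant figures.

From Kepler's third law T² = 4π²r³/μ at r = 1.72×10^5 km, T = 2.89 days = 2.89 × 86400 s = 2.49696×10^5 s: μ = 4π²r³/T² = 3.22197×10^6 km³/s².
Transfer-ellipse semi-major axis a_t = (r₁ + r₂)/2 = (48200 + 1.720×10^5)/2 = 1.101×10^5 km.
Half the transfer-orbit period gives t = π√(a_t³/μ) = 63940 s.
Converting: 63940 s ÷ 3600 s/hour = 17.8 hours.

t = 17.8 hours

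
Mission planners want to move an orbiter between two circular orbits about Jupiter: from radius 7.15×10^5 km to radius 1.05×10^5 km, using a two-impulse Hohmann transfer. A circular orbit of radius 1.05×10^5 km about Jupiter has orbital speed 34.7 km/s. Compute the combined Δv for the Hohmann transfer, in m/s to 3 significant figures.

From the circular-orbit relation v² = μ/r at r = 1.05×10^5 km: μ = v²r = (34.7)² × 1.05×10^5 = 1.26429×10^8 km³/s².
The Hohmann ellipse has a_t = (r₁ + r₂)/2 = 4.100×10^5 km.
Circular speed at r₁: v₁ = √(μ/r₁) = √(1.26429×10^8/7.150×10^5) = 13.2975 km/s.
On the transfer ellipse at r₁, v² = μ(2/r − 1/a) gives v_a = √[μ(2/r₁ − 1/a_t)] = 6.72936 km/s.
First burn Δv₁ = |v_a − v₁| = 6.568 km/s.
At r₂, v₂ = √(μ/r₂) = 34.70 km/s.
Transfer-orbit speed at r₂: v_p = √[μ(2/r₂ − 1/a_t)] = 45.82 km/s.
Second burn Δv₂ = |v₂ − v_p| = 11.12 km/s.
Δv = Δv₁ + Δv₂ = 6.568 + 11.12 = 17.69 km/s.

Δv = 17700 m/s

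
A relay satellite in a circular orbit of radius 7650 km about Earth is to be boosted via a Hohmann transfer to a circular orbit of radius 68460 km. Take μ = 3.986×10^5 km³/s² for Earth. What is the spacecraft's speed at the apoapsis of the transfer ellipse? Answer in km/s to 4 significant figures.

Transfer-ellipse semi-major axis a_t = (r₁ + r₂)/2 = (7650 + 68460)/2 = 38055 km.
The apoapsis of the transfer ellipse is at r = 68460 km.
From the vis-viva equation, v = √[μ(2/r − 1/a_t)] = 1.082 km/s.

v = 1.082 km/s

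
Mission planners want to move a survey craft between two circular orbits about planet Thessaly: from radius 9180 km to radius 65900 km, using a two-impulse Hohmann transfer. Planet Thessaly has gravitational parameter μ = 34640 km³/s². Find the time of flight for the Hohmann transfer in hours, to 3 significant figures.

Transfer-ellipse semi-major axis a_t = (r₁ + r₂)/2 = (9180 + 65900)/2 = 37540 km.
Transfer time t = π√(a_t³/μ) = π√((37540)³ / 34640) = 1.228×10^5 s.
Converting: 1.228×10^5 s ÷ 3600 s/hour = 34.1 hours.

t = 34.1 hours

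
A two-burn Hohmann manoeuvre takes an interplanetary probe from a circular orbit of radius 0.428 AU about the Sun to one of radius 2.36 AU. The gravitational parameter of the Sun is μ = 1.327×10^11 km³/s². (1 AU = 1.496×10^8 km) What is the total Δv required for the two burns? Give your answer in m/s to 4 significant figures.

In km: r₁ = 0.428 × 1.496×10^8 = 6.40288×10^7 km; r₂ = 2.36 × 1.496×10^8 = 3.53056×10^8 km.
The Hohmann ellipse has a_t = (r₁ + r₂)/2 = 2.085424×10^8 km.
At r₁ the circular-orbit speed is v₁ = √(μ/r₁) = 45.525 km/s.
On the transfer ellipse at r₁, vis-viva equation gives v_p = √[μ(2/r₁ − 1/a_t)] = 59.234 km/s.
First burn Δv₁ = |v_p − v₁| = 13.709 km/s.
At r₂, v₂ = √(μ/r₂) = 19.38714 km/s.
Transfer-orbit speed at r₂: v_a = √[μ(2/r₂ − 1/a_t)] = 10.74247 km/s.
Second burn Δv₂ = |v₂ − v_a| = 8.6447 km/s.
Total Δv = Δv₁ + Δv₂ = 22.35 km/s.

Δv = 22350 m/s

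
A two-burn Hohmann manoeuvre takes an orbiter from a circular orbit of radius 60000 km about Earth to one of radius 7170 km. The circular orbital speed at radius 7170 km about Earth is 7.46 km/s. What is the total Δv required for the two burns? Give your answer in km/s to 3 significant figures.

Δv = 3.90 km/s

From the circular-orbit relation v² = μ/r at r = 7170 km: μ = v²r = (7.46)² × 7170 = 3.99022×10^5 km³/s².
The Hohmann ellipse has a_t = (r₁ + r₂)/2 = 33585 km.
Circular speed at r₁: v₁ = √(μ/r₁) = √(3.99022×10^5/60000) = 2.579 km/s.
On the transfer ellipse at r₁, vis-viva equation gives v_a = √[μ(2/r₁ − 1/a_t)] = 1.192 km/s.
First burn Δv₁ = |v_a − v₁| = 1.387 km/s.
At r₂, v₂ = √(μ/r₂) = 7.460 km/s.
Transfer-orbit speed at r₂: v_p = √[μ(2/r₂ − 1/a_t)] = 9.971 km/s.
Second burn Δv₂ = |v₂ − v_p| = 2.511 km/s.
Δv = Δv₁ + Δv₂ = 1.387 + 2.511 = 3.898 km/s.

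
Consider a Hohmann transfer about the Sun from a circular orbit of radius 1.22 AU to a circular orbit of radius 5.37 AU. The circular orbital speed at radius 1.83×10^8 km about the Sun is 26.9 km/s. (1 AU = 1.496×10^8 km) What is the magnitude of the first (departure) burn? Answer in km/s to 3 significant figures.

From the circular-orbit relation v² = μ/r at r = 1.83×10^8 km: μ = v²r = (26.9)² × 1.83×10^8 = 1.32421×10^11 km³/s².
In km: r₁ = 1.22 × 1.496×10^8 = 1.82512×10^8 km; r₂ = 5.37 × 1.496×10^8 = 8.03352×10^8 km.
Semi-major axis of the transfer orbit: a_t = (1.82512×10^8 + 8.03352×10^8)/2 = 4.92932×10^8 km.
Circular speed at r = 1.82512×10^8 km: v_c = √(μ/r) = 26.936 km/s.
Vis-viva on the transfer ellipse at r = 1.82512×10^8 km gives v_t = √[μ(2/r − 1/a_t)] = 34.387 km/s.
Δv₁ = |v_t − v_c| = |34.387 − 26.936| = 7.451 km/s.

Δv₁ = 7.45 km/s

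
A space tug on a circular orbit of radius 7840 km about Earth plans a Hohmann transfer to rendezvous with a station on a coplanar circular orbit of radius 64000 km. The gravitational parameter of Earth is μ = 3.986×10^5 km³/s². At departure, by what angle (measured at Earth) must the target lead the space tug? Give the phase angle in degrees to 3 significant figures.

φ = 104°

Transfer-ellipse semi-major axis a_t = (r₁ + r₂)/2 = (7840 + 64000)/2 = 35920 km.
Transfer time t = π√(a_t³/μ) = 33875.5 s.
The target's mean motion on its circular orbit is ω₂ = √(μ/r₂³) = 3.89941×10^-5 rad/s.
Angle swept by the target during transfer: ω₂·t = 1.3209 rad = 75.68°.
Arrival is 180° from departure on the ellipse, so φ = 180° − 75.68° = 104°.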